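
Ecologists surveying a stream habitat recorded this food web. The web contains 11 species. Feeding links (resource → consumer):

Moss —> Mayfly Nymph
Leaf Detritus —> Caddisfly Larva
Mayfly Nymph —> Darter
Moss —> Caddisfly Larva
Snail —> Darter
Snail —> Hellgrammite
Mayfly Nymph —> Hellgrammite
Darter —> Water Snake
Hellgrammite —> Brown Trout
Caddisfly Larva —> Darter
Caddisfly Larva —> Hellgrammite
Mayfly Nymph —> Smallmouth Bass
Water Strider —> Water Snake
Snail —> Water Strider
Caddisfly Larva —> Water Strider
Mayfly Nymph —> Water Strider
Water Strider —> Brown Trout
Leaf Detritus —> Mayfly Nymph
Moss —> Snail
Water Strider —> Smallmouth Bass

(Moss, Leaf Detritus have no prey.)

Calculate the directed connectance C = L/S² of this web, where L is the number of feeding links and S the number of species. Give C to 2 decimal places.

C = 0.17

The web has S = 11 species and L = 20 feeding links.
C = L / S² = 20 / 121 = 0.1653 ≈ 0.17.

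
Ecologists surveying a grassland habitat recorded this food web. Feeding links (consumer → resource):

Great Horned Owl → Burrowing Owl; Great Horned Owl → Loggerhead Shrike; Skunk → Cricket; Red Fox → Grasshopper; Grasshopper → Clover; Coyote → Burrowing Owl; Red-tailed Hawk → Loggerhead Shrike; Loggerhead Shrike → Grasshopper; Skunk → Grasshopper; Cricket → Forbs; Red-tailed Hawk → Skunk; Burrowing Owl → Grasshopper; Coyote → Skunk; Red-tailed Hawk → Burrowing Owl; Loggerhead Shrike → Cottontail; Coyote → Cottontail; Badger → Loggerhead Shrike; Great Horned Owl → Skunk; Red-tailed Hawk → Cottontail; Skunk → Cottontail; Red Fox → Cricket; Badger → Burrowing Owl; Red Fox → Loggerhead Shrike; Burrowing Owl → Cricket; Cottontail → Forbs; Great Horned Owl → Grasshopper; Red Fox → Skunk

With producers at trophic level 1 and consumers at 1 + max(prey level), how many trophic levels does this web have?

Producers (level 1): Forbs, Clover.
Clover → Grasshopper → Loggerhead Shrike → Great Horned Owl gives Great Horned Owl level 4.
No species has a prey at level 4, so no species reaches level 5.

4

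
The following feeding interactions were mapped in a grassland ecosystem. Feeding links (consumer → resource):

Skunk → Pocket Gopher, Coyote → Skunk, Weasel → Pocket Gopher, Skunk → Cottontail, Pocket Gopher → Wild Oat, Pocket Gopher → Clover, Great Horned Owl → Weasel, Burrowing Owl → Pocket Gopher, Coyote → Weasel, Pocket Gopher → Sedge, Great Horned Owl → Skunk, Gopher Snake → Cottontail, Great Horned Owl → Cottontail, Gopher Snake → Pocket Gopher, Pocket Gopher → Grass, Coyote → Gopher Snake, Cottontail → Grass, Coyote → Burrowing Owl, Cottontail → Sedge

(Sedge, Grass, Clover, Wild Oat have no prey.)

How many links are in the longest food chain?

One longest chain: Sedge → Cottontail → Skunk → Great Horned Owl.
It has 4 species and 3 links.

3 links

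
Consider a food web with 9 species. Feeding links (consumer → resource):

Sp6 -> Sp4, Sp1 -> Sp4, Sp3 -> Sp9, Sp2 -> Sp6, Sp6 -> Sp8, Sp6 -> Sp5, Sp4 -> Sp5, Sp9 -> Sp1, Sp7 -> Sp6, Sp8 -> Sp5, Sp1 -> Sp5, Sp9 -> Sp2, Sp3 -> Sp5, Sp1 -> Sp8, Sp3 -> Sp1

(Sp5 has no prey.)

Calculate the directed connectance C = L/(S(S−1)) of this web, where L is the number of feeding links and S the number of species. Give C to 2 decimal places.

C = 0.21

The web has S = 9 species and L = 15 feeding links.
C = L / (S(S−1)) = 15 / 72 = 0.2083 ≈ 0.21.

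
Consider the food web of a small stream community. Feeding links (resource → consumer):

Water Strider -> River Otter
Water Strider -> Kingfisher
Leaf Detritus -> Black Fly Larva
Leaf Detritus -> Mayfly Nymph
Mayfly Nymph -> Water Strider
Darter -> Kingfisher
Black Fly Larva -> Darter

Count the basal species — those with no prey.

1

Basal species (no prey listed): Leaf Detritus.
Count: 1.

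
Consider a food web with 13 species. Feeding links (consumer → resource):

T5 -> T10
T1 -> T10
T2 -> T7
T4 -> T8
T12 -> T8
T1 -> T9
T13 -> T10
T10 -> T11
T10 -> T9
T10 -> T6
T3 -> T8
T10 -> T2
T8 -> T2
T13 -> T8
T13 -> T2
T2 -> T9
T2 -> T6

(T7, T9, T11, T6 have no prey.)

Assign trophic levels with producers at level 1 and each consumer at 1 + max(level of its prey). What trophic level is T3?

Trophic level 4

T7 is a producer → level 1.
T2 eats T7 (level 1); other prey at levels: T9 1, T6 1 → level 2.
T8 eats T2 → level 3.
T3 eats T8 → level 4.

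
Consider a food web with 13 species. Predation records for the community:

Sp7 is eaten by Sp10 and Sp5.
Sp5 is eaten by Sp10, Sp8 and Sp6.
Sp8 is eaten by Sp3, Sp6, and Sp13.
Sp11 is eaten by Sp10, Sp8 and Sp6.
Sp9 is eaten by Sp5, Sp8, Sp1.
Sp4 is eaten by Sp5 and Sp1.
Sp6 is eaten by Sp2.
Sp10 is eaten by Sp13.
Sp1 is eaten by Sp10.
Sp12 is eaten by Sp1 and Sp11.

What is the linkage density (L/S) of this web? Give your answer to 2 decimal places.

L/S = 1.62

There are L = 21 links among S = 13 species.
L/S = 21/13 = 1.6154 ≈ 1.62.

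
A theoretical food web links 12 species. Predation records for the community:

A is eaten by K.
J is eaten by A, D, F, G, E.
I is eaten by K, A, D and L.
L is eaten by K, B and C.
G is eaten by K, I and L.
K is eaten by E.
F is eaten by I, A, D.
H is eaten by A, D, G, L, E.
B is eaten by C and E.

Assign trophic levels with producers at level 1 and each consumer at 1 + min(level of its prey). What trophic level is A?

J is a producer → level 1.
A eats J → level 2.

Trophic level 2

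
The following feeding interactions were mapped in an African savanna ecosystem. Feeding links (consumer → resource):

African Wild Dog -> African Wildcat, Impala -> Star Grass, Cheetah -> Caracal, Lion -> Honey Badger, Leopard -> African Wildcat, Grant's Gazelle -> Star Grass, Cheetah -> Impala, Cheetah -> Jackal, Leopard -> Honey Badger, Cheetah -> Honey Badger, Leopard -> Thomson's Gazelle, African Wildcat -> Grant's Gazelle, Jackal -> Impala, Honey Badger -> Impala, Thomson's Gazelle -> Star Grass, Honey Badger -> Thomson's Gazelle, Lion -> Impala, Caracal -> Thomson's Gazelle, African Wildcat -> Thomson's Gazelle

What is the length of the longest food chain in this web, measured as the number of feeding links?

One longest chain: Star Grass → Impala → Honey Badger → Leopard.
It has 4 species and 3 links.

3 links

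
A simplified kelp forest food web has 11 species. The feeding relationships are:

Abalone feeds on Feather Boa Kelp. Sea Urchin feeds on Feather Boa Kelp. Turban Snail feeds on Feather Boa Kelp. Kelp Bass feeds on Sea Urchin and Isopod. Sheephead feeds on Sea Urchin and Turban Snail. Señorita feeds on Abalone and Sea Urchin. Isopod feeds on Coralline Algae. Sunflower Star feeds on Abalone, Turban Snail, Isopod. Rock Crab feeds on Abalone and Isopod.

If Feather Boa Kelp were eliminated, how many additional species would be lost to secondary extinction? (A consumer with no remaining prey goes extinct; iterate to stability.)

Remove Feather Boa Kelp.
Round 1: Sea Urchin (all prey gone), Abalone (all prey gone), Turban Snail (all prey gone) → extinct.
Round 2: Señorita (all prey gone), Sheephead (all prey gone) → extinct.
No further losses. Total secondary extinctions: 5.

5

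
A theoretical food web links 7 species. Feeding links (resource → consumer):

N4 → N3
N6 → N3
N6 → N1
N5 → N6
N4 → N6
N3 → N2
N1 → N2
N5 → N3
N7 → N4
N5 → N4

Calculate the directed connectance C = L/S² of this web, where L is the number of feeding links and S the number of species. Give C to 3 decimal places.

The web has S = 7 species and L = 10 feeding links.
C = L / S² = 10 / 49 = 0.2041 ≈ 0.204.

C = 0.204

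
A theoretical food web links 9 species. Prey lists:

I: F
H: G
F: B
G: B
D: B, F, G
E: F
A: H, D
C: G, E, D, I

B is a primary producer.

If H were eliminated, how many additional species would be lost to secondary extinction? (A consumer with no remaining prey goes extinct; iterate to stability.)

0

Remove H.
Every predator of it retains at least one other prey: A still has D.
No consumer loses all prey, so no secondary extinctions occur.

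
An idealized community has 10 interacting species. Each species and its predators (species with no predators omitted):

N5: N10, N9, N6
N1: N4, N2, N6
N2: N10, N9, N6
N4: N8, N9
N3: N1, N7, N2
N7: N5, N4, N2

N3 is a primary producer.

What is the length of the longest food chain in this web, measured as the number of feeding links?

3 links

One longest chain: N3 → N7 → N5 → N10.
It has 4 species and 3 links.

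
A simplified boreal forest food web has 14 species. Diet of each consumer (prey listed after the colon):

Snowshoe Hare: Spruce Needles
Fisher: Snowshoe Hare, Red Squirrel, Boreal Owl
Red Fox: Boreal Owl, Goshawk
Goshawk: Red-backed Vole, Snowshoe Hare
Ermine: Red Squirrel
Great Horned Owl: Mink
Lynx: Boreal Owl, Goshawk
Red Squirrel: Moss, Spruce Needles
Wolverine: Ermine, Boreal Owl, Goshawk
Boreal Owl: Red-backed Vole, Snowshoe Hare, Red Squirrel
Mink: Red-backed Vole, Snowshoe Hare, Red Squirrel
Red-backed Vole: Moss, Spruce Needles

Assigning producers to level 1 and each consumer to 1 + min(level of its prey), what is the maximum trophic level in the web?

Producers (level 1): Moss, Spruce Needles.
Following each consumer down to its lowest-level prey: Moss → Red-backed Vole → Boreal Owl → Red Fox (levels 1 through 4).
All prey of Red Fox (Boreal Owl 3, Goshawk 3) are at level 3 or above, so Red Fox is at level 1 + 3 = 4.
Every consumer has at least one prey at level 3 or below, so none exceeds level 4.

4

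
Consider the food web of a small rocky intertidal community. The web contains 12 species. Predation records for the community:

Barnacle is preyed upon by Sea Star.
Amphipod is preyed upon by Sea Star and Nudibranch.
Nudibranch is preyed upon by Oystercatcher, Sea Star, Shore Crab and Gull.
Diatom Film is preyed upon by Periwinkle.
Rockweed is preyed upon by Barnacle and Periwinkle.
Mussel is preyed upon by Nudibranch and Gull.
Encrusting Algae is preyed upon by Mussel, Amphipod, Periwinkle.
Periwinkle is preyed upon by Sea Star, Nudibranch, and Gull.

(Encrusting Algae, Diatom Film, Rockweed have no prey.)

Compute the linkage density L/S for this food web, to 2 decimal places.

There are L = 18 links among S = 12 species.
L/S = 18/12 = 1.5000 ≈ 1.50.

L/S = 1.50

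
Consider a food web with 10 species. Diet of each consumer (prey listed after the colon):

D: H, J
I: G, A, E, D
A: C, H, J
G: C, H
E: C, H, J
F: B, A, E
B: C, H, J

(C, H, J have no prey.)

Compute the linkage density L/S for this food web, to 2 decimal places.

L/S = 2.00

There are L = 20 links among S = 10 species.
L/S = 20/10 = 2.0000 ≈ 2.00.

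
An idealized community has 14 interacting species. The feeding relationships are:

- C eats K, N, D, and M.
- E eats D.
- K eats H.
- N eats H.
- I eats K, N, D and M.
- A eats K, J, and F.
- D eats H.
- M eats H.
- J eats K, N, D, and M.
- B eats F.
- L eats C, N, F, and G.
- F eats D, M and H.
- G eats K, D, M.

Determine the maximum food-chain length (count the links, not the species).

One longest chain: H → D → C → L.
It has 4 species and 3 links.

3 links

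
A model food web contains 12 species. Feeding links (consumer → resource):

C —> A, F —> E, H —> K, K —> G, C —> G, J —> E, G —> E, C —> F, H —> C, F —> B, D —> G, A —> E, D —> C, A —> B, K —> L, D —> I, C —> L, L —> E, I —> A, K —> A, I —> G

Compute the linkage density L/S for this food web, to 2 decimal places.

There are L = 21 links among S = 12 species.
L/S = 21/12 = 1.7500 ≈ 1.75.

L/S = 1.75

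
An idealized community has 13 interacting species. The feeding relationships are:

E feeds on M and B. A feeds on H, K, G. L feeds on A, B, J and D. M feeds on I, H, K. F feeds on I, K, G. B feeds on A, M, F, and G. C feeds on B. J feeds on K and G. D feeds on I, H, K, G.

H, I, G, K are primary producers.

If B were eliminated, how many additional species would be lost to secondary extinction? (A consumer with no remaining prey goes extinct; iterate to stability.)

1

Remove B.
Round 1: C (all prey gone) → extinct.
No further losses. Total secondary extinctions: 1.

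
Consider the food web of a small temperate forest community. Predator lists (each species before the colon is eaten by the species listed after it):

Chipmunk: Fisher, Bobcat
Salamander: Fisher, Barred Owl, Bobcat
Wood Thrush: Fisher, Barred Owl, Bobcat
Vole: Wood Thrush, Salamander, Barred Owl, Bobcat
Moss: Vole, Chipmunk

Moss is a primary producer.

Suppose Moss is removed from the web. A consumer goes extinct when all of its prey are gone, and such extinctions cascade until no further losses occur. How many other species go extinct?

7

Remove Moss.
Round 1: Vole (all prey gone), Chipmunk (all prey gone) → extinct.
Round 2: Wood Thrush (all prey gone), Salamander (all prey gone) → extinct.
Round 3: Fisher (all prey gone), Barred Owl (all prey gone), Bobcat (all prey gone) → extinct.
No further losses. Total secondary extinctions: 7.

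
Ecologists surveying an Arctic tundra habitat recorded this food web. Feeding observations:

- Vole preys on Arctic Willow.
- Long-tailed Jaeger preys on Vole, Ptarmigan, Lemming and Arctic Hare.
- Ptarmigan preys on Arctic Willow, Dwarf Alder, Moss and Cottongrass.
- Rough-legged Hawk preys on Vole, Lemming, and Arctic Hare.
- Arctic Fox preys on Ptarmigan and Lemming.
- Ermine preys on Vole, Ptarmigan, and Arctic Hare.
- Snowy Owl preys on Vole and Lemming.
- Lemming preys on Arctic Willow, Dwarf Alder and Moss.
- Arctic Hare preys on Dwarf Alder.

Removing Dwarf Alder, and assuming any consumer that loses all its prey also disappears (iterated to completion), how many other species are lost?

1

Remove Dwarf Alder.
Round 1: Arctic Hare (all prey gone) → extinct.
No further losses. Total secondary extinctions: 1.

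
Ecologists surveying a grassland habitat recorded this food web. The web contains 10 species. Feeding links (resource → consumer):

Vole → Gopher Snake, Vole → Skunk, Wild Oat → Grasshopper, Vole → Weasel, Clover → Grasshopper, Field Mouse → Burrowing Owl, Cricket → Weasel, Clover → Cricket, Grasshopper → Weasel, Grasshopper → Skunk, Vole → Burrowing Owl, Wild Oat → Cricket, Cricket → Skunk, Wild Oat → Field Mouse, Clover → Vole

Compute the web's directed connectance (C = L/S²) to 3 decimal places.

The web has S = 10 species and L = 15 feeding links.
C = L / S² = 15 / 100 = 0.1500 ≈ 0.150.

C = 0.150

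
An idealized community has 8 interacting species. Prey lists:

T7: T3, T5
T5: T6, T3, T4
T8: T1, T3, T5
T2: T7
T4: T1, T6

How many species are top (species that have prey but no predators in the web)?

Top species (has prey, but nothing eats it): T8, T2.
Count: 2.

2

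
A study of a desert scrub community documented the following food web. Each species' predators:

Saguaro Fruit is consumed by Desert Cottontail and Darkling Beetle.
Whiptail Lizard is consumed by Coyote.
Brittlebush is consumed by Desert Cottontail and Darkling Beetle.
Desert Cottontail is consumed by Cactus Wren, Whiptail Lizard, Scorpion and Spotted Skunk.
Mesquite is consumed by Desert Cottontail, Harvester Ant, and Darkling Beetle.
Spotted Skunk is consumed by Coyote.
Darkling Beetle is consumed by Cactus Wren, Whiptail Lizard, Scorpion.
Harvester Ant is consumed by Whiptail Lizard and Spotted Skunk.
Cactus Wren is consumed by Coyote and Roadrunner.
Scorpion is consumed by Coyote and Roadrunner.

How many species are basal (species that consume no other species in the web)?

3

Basal species (no prey listed): Brittlebush, Mesquite, Saguaro Fruit.
Count: 3.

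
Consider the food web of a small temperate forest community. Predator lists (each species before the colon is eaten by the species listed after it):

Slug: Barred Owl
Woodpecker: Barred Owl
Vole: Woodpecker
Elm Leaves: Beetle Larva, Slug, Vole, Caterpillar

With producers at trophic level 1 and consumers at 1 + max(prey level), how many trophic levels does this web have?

Producers (level 1): Elm Leaves.
Elm Leaves → Vole → Woodpecker → Barred Owl gives Barred Owl level 4.
No species has a prey at level 4, so no species reaches level 5.

4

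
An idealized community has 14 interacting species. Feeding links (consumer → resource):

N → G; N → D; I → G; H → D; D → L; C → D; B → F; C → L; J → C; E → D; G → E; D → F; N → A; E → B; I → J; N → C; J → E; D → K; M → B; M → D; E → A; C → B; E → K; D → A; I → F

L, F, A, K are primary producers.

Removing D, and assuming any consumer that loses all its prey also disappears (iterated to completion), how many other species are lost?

Remove D.
Round 1: H (all prey gone) → extinct.
No further losses. Total secondary extinctions: 1.

1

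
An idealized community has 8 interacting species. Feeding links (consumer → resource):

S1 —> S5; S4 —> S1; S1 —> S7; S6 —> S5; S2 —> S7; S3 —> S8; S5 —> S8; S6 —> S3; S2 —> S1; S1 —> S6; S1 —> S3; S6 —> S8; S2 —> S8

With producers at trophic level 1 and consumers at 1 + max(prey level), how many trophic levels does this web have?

Producers (level 1): S7, S8.
S8 → S5 → S6 → S1 → S4 gives S4 level 5.
No species has a prey at level 5, so no species reaches level 6.

5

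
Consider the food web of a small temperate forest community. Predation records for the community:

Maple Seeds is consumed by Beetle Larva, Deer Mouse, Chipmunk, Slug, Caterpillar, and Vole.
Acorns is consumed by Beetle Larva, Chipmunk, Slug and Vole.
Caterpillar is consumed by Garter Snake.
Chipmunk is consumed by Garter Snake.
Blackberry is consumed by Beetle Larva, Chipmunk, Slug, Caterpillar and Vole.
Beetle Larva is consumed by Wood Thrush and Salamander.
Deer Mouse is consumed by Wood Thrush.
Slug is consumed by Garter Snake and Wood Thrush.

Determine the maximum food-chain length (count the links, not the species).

2 links

One longest chain: Maple Seeds → Caterpillar → Garter Snake.
It has 3 species and 2 links.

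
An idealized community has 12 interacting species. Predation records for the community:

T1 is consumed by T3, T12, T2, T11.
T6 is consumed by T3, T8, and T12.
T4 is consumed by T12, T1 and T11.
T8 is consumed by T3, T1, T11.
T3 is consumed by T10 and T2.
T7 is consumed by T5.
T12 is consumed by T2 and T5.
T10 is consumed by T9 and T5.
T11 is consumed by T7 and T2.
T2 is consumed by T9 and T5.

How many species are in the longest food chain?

One longest chain: T6 → T8 → T1 → T3 → T10 → T9.
It has 6 species and 5 links.

6 species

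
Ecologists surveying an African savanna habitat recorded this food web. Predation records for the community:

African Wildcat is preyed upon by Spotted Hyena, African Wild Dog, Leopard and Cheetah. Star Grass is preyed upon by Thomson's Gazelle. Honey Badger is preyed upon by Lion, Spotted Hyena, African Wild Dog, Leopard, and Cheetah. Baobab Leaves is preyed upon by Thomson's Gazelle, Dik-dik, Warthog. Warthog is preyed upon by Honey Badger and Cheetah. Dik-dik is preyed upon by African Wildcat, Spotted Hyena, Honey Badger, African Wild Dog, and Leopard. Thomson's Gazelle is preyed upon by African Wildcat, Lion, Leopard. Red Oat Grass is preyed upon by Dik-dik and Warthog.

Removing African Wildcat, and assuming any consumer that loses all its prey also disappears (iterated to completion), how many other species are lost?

0

Remove African Wildcat.
Every predator of it retains at least one other prey: African Wild Dog still has Dik-dik, Honey Badger; Leopard still has Dik-dik, Thomson's Gazelle, Honey Badger; Cheetah still has Warthog, Honey Badger; Spotted Hyena still has Dik-dik, Honey Badger.
No consumer loses all prey, so no secondary extinctions occur.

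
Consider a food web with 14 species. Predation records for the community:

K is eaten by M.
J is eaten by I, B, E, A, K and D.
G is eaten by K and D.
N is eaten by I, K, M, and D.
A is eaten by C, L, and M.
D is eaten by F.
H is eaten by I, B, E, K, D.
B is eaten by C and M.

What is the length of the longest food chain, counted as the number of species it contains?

One longest chain: H → D → F.
It has 3 species and 2 links.

3 species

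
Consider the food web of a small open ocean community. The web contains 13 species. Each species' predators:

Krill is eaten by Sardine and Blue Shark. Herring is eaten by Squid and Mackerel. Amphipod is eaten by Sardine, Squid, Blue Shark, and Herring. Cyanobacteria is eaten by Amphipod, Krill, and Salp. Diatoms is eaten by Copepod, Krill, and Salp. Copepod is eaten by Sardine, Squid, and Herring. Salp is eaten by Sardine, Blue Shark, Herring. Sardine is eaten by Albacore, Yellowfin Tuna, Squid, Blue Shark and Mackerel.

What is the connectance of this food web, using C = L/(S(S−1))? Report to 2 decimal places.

The web has S = 13 species and L = 25 feeding links.
C = L / (S(S−1)) = 25 / 156 = 0.1603 ≈ 0.16.

C = 0.16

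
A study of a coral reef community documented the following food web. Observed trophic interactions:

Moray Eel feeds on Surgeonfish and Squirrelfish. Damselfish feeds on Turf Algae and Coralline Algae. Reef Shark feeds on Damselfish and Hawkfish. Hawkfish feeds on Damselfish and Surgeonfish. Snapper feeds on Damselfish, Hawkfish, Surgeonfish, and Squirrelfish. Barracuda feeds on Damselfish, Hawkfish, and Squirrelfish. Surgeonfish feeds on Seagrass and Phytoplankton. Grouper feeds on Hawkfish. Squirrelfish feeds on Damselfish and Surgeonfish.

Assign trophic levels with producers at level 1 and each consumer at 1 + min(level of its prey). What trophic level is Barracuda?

Coralline Algae is a producer → level 1.
Damselfish eats Coralline Algae → level 2.
Barracuda eats Damselfish → level 3.
No prey of Barracuda is below level 2, so 3 is the minimum.

Trophic level 3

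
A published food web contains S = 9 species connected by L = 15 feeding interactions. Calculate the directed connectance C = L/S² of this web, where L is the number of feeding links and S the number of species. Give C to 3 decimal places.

The web has S = 9 species and L = 15 feeding links.
C = L / S² = 15 / 81 = 0.1852 ≈ 0.185.

C = 0.185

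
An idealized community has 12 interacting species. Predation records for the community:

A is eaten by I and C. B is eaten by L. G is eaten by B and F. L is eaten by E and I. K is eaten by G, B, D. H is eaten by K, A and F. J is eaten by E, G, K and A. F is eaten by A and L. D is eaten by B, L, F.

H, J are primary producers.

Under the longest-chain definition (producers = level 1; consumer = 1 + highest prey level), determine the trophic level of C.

Trophic level 6

H is a producer → level 1.
K eats H (level 1); other prey at levels: J 1 → level 2.
D eats K → level 3.
F eats D (level 3); other prey at levels: H 1, G 3 → level 4.
A eats F (level 4); other prey at levels: H 1, J 1 → level 5.
C eats A → level 6.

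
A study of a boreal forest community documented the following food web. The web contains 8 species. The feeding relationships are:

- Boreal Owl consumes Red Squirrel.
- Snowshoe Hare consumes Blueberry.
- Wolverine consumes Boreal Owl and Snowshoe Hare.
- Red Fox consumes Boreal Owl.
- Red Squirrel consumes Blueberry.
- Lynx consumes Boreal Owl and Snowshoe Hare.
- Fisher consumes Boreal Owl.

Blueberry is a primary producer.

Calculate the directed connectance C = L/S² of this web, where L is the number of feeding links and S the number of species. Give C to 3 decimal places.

The web has S = 8 species and L = 9 feeding links.
C = L / S² = 9 / 64 = 0.1406 ≈ 0.141.

C = 0.141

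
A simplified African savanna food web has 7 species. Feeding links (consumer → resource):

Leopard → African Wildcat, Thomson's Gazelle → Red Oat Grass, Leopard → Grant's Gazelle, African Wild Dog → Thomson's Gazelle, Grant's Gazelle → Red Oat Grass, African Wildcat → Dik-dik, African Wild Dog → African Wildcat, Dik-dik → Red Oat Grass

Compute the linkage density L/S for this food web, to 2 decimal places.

There are L = 8 links among S = 7 species.
L/S = 8/7 = 1.1429 ≈ 1.14.

L/S = 1.14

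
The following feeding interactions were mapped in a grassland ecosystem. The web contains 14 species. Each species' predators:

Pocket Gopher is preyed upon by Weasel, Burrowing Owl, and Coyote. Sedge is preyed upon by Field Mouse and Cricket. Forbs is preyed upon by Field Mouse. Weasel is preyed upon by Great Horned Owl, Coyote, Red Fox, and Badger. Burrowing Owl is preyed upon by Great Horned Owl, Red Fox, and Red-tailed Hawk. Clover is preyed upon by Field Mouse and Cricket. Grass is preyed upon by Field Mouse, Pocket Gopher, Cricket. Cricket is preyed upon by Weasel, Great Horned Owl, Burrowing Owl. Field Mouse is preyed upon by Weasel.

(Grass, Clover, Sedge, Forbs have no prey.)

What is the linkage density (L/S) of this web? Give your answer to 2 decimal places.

There are L = 22 links among S = 14 species.
L/S = 22/14 = 1.5714 ≈ 1.57.

L/S = 1.57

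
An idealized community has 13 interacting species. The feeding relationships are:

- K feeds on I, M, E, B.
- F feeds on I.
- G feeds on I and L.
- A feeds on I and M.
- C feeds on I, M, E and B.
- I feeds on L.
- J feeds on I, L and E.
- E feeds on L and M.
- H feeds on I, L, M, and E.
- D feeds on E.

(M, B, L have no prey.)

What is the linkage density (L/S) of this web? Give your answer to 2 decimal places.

There are L = 24 links among S = 13 species.
L/S = 24/13 = 1.8462 ≈ 1.85.

L/S = 1.85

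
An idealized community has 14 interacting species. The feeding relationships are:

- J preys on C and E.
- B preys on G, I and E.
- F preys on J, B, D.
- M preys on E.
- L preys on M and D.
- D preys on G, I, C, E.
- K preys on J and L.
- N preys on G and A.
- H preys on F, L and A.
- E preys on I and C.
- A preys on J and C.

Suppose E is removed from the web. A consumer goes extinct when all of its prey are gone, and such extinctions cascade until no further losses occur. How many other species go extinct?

1

Remove E.
Round 1: M (all prey gone) → extinct.
No further losses. Total secondary extinctions: 1.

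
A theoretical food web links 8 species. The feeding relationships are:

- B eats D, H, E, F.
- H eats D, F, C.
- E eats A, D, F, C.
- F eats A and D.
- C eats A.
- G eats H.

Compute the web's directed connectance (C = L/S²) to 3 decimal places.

The web has S = 8 species and L = 15 feeding links.
C = L / S² = 15 / 64 = 0.2344 ≈ 0.234.

C = 0.234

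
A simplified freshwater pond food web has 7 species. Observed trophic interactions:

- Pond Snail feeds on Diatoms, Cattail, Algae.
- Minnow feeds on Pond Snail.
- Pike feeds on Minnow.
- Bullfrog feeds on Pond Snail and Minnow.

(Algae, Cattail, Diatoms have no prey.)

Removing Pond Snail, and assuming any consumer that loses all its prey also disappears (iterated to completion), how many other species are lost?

Remove Pond Snail.
Round 1: Minnow (all prey gone) → extinct.
Round 2: Bullfrog (all prey gone), Pike (all prey gone) → extinct.
No further losses. Total secondary extinctions: 3.

3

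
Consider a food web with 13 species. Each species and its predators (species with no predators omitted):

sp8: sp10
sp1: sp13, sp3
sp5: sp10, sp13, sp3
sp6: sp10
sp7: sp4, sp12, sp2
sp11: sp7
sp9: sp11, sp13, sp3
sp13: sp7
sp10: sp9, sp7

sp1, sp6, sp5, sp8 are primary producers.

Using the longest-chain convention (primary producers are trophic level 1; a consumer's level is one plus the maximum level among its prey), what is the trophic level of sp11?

sp6 is a producer → level 1.
sp10 eats sp6 (level 1); other prey at levels: sp5 1, sp8 1 → level 2.
sp9 eats sp10 → level 3.
sp11 eats sp9 → level 4.

Trophic level 4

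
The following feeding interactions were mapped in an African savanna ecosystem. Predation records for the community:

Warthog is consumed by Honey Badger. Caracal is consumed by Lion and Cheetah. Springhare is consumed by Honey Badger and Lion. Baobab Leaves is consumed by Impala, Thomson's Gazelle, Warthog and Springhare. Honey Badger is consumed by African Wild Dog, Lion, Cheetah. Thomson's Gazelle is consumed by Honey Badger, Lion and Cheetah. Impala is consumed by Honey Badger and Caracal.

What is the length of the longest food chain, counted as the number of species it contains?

One longest chain: Baobab Leaves → Impala → Caracal → Lion.
It has 4 species and 3 links.

4 species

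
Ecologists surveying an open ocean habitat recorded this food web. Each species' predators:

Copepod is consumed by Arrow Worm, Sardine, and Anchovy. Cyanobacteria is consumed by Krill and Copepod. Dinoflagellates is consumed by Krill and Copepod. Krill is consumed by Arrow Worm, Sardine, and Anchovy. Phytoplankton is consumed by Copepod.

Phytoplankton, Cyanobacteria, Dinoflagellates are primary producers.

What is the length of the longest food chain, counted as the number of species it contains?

One longest chain: Cyanobacteria → Krill → Arrow Worm.
It has 3 species and 2 links.

3 species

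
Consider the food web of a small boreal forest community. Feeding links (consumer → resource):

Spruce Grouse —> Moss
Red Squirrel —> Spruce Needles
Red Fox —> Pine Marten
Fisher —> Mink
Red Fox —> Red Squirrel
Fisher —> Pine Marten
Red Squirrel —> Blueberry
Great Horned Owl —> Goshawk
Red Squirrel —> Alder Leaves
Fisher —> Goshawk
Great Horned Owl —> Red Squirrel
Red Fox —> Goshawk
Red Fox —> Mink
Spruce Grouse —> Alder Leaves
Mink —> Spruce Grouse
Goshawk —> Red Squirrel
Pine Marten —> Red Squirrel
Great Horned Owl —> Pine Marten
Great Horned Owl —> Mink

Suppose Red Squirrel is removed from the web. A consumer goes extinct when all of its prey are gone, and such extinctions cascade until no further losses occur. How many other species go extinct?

2

Remove Red Squirrel.
Round 1: Pine Marten (all prey gone), Goshawk (all prey gone) → extinct.
No further losses. Total secondary extinctions: 2.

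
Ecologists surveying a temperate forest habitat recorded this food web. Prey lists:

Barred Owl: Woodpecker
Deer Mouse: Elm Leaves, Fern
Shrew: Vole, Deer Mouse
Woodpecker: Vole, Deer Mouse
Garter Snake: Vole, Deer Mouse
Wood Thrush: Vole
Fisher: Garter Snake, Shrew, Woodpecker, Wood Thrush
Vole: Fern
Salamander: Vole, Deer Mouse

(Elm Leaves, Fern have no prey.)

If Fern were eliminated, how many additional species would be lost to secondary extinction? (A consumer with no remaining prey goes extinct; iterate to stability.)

2

Remove Fern.
Round 1: Vole (all prey gone) → extinct.
Round 2: Wood Thrush (all prey gone) → extinct.
No further losses. Total secondary extinctions: 2.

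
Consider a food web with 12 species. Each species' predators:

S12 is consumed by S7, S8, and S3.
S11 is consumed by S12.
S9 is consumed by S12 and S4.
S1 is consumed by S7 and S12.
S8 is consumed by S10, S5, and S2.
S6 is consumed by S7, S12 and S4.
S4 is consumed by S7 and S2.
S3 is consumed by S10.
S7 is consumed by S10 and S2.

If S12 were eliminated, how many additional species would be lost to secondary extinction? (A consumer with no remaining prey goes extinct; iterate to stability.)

3

Remove S12.
Round 1: S8 (all prey gone), S3 (all prey gone) → extinct.
Round 2: S5 (all prey gone) → extinct.
No further losses. Total secondary extinctions: 3.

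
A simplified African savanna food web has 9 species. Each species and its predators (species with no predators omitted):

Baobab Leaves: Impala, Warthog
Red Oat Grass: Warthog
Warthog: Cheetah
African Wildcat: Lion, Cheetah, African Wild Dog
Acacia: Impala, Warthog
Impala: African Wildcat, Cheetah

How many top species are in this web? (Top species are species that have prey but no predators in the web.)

3

Top species (has prey, but nothing eats it): Lion, Cheetah, African Wild Dog.
Count: 3.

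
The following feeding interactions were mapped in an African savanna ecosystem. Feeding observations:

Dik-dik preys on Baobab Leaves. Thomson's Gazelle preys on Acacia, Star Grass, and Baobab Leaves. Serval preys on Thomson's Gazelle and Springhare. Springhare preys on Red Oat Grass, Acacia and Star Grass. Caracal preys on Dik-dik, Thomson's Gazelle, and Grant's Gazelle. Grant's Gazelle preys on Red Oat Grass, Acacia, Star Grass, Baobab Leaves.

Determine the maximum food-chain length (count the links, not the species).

One longest chain: Acacia → Thomson's Gazelle → Caracal.
It has 3 species and 2 links.

2 links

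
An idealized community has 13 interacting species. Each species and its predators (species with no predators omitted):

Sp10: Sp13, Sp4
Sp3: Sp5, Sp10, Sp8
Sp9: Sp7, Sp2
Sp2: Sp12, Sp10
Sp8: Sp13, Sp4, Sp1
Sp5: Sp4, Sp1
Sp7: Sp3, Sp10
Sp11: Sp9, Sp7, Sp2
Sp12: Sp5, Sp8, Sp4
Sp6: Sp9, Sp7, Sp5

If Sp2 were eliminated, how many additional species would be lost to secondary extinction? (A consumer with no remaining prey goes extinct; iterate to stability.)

Remove Sp2.
Round 1: Sp12 (all prey gone) → extinct.
No further losses. Total secondary extinctions: 1.

1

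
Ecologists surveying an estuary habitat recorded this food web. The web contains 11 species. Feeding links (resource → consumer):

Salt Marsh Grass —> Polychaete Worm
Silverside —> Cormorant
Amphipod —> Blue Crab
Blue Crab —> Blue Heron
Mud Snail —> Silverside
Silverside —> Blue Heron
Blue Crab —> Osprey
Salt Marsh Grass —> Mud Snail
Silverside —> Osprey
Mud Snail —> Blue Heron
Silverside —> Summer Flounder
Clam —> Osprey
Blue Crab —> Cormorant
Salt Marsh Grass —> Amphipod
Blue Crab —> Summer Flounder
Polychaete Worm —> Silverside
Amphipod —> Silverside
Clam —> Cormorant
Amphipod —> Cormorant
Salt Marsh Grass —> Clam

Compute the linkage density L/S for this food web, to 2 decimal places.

There are L = 20 links among S = 11 species.
L/S = 20/11 = 1.8182 ≈ 1.82.

L/S = 1.82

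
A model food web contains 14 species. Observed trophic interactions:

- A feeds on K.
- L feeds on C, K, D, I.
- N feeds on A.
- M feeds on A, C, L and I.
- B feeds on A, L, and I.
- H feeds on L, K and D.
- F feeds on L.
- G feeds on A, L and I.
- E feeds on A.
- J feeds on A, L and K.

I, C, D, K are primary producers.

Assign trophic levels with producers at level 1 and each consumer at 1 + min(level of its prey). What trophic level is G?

I is a producer → level 1.
G eats I → level 2.

Trophic level 2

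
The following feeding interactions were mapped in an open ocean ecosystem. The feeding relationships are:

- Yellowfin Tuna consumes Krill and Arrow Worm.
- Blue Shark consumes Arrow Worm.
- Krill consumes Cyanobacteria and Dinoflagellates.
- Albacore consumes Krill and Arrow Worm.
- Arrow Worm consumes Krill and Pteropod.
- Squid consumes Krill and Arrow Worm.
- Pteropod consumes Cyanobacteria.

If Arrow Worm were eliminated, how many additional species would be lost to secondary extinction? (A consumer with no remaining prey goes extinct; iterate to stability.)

1

Remove Arrow Worm.
Round 1: Blue Shark (all prey gone) → extinct.
No further losses. Total secondary extinctions: 1.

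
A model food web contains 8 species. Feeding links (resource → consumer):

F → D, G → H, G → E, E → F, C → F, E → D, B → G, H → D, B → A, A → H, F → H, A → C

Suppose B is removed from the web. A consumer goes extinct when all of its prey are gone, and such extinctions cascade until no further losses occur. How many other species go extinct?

Remove B.
Round 1: A (all prey gone), G (all prey gone) → extinct.
Round 2: E (all prey gone), C (all prey gone) → extinct.
Round 3: F (all prey gone) → extinct.
Round 4: H (all prey gone) → extinct.
Round 5: D (all prey gone) → extinct.
No further losses. Total secondary extinctions: 7.

7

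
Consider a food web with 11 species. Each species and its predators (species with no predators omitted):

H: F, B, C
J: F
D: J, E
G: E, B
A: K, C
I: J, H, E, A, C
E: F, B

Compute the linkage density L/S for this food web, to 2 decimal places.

L/S = 1.55

There are L = 17 links among S = 11 species.
L/S = 17/11 = 1.5455 ≈ 1.55.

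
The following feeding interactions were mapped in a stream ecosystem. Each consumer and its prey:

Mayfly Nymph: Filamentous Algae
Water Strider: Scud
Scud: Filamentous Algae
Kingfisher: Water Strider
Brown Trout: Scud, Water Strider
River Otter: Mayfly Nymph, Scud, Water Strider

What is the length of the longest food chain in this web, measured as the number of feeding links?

3 links

One longest chain: Filamentous Algae → Scud → Water Strider → Brown Trout.
It has 4 species and 3 links.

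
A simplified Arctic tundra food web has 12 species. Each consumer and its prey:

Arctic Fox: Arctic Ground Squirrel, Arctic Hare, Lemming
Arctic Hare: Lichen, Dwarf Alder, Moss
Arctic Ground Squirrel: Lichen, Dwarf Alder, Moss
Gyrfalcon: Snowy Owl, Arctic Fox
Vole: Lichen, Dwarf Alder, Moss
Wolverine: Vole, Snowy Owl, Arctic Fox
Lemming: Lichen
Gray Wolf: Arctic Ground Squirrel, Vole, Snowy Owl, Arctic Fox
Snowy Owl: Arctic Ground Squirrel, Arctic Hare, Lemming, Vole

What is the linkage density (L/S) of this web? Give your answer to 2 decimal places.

There are L = 26 links among S = 12 species.
L/S = 26/12 = 2.1667 ≈ 2.17.

L/S = 2.17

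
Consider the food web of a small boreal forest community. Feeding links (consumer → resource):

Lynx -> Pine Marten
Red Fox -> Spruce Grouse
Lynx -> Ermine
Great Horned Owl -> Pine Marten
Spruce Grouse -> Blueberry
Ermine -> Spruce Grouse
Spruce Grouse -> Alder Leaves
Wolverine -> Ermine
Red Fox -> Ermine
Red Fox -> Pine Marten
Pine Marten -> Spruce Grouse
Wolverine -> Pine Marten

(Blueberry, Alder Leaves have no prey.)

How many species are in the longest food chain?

4 species

One longest chain: Blueberry → Spruce Grouse → Ermine → Wolverine.
It has 4 species and 3 links.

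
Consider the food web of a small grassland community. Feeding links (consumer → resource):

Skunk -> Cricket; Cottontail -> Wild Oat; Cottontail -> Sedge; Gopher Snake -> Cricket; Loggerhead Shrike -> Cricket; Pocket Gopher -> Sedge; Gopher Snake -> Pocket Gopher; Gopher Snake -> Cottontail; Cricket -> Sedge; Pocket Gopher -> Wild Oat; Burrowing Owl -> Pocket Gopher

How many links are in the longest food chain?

2 links

One longest chain: Wild Oat → Pocket Gopher → Gopher Snake.
It has 3 species and 2 links.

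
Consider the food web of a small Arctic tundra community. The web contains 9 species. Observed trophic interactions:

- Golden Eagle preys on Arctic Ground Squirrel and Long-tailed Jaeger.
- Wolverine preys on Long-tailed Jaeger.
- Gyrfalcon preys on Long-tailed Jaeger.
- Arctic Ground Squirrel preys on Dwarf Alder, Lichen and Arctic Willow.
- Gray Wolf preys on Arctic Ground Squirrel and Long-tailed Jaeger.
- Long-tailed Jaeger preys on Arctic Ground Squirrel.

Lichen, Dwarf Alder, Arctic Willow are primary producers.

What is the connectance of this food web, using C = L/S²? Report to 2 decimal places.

C = 0.12

The web has S = 9 species and L = 10 feeding links.
C = L / S² = 10 / 81 = 0.1235 ≈ 0.12.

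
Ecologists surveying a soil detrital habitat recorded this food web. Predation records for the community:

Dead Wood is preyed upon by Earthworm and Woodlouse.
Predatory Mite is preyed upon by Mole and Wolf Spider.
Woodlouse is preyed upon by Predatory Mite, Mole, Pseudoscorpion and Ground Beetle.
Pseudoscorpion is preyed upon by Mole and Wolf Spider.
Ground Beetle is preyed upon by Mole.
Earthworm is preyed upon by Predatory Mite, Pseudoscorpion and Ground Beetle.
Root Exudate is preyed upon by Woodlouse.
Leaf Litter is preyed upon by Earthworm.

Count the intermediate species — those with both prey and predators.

Intermediate species (has both prey and predators): Woodlouse, Earthworm, Predatory Mite, Ground Beetle, Pseudoscorpion.
Count: 5.

5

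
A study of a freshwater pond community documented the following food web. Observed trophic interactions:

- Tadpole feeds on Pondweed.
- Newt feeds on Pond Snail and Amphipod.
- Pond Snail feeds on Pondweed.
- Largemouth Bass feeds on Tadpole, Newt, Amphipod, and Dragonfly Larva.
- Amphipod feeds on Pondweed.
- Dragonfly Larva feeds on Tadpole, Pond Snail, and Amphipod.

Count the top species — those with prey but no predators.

Top species (has prey, but nothing eats it): Largemouth Bass.
Count: 1.

1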